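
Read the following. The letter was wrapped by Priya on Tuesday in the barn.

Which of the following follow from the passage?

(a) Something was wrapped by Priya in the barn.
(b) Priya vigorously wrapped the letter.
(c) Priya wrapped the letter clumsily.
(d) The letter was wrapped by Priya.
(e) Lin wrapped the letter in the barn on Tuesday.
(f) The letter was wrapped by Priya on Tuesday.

(a) Entailed — dropping 'on Tuesday' and generalizing the patient leaves a sub-description the original still satisfies.
(b) Not entailed — 'vigorously' adds information not in the original event.
(c) Not entailed — 'clumsily' adds information not in the original event.
(d) Entailed — the original entails any weakening of itself; this just drops 'on Tuesday', 'in the barn'.
(e) Not entailed — the passage has Priya wrapping the letter, not Lin.
(f) Entailed — every conjunct here is already in the original wrapping event.

(a), (d), (f)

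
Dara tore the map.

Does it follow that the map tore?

'Dara tore the map' is the causative; it entails the inchoative 'the map tore'.

yes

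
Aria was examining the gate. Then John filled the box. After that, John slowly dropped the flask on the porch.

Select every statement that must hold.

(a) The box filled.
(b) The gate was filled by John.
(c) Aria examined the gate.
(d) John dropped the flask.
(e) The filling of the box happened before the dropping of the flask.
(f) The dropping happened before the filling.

(a), (c), (d), (e)

(a) Entailed — 'John filled the box' is causative; it entails the inchoative 'the box filled'.
(b) Not entailed — John filled the box, not the gate; the gate belongs to the examining event.
(c) Entailed — 'examine' is an activity; 'was examining' entails that some examining happened, so 'examined' holds.
(d) Entailed — dropping 'on the porch', 'slowly' leaves a sub-description the original still satisfies.
(e) Entailed — the narrative places the filling before the dropping.
(f) Not entailed — the narrative places the filling before the dropping, not after.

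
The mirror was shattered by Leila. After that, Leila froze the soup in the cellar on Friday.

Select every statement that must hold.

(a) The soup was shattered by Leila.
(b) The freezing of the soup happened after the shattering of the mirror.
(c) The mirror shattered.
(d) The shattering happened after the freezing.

(a) Not entailed — Leila shattered the mirror, not the soup; the soup belongs to the freezing event.
(b) Entailed — the narrative places the shattering before the freezing.
(c) Entailed — 'Leila shattered the mirror' is causative; it entails the inchoative 'the mirror shattered'.
(d) Not entailed — the narrative places the shattering before the freezing, not after.

(b), (c)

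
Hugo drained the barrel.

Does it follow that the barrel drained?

'Hugo drained the barrel' is the causative; it entails the inchoative 'the barrel drained'.

yes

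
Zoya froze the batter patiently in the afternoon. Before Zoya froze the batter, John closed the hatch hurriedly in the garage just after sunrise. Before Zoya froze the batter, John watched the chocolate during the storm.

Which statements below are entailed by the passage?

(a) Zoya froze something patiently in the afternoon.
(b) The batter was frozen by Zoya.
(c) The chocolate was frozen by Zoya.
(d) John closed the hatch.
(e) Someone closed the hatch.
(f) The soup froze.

(a) Entailed — the original entails any weakening of itself; this just generalizes the patient.
(b) Entailed — the original entails any weakening of itself; this just drops 'in the afternoon', 'patiently'.
(c) Not entailed — Zoya froze the batter, not the chocolate; the chocolate belongs to the watching event.
(d) Entailed — dropping 'in the garage', 'just after sunrise', 'hurriedly' leaves a sub-description the original still satisfies.
(e) Entailed — this follows by dropping conjuncts from the closing event's description.
(f) Not entailed — the batter is what froze, not the soup.

(a), (b), (d), (e)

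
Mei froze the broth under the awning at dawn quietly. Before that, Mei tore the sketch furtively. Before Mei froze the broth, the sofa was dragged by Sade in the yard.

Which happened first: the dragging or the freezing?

The connectives place the dragging before the freezing.

the dragging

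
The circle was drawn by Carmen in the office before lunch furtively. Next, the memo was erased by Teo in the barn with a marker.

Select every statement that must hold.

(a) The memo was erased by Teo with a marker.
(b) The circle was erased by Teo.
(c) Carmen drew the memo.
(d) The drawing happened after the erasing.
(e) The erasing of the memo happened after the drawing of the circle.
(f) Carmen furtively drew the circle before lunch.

(a), (e), (f)

(a) Entailed — dropping 'in the barn' leaves a sub-description the original still satisfies.
(b) Not entailed — Teo erased the memo, not the circle; the circle belongs to the drawing event.
(c) Not entailed — Carmen drew the circle, not the memo; the memo belongs to the erasing event.
(d) Not entailed — the narrative places the drawing before the erasing, not after.
(e) Entailed — the narrative places the drawing before the erasing.
(f) Entailed — dropping 'in the office' leaves a sub-description the original still satisfies.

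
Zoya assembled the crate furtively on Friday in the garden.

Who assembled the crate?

Zoya

'Zoya' marks the agent of the assembling event.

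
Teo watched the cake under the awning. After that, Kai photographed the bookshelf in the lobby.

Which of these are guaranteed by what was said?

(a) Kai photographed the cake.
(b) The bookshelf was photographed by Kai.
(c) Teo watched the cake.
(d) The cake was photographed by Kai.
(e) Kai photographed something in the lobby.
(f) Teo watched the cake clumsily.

(a) Not entailed — Kai photographed the bookshelf, not the cake; the cake belongs to the watching event.
(b) Entailed — every conjunct here is already in the original photographing event.
(c) Entailed — dropping 'under the awning' leaves a sub-description the original still satisfies.
(d) Not entailed — Kai photographed the bookshelf, not the cake; the cake belongs to the watching event.
(e) Entailed — every conjunct here is already in the original photographing event.
(f) Not entailed — 'clumsily' adds information not in the original event.

(b), (c), (e)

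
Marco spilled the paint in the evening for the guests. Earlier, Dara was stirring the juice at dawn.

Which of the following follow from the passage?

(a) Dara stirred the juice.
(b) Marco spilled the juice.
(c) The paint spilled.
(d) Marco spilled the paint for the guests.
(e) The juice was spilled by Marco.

(a), (c), (d)

(a) Entailed — 'stir' is an activity; 'was stirring' entails that some stirring happened, so 'stirred' holds.
(b) Not entailed — Marco spilled the paint, not the juice; the juice belongs to the stirring event.
(c) Entailed — 'Marco spilled the paint' is causative; it entails the inchoative 'the paint spilled'.
(d) Entailed — every conjunct here is already in the original spilling event.
(e) Not entailed — Marco spilled the paint, not the juice; the juice belongs to the stirring event.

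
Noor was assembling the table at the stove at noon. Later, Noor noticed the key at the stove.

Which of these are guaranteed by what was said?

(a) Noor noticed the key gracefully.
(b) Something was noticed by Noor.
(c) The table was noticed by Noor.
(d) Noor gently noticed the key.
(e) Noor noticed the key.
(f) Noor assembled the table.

(b), (e)

(a) Not entailed — 'gracefully' adds information not in the original event.
(b) Entailed — the original entails any weakening of itself; this just drops 'at the stove' and generalizes the patient.
(c) Not entailed — Noor noticed the key, not the table; the table belongs to the assembling event.
(d) Not entailed — 'gently' adds information not in the original event.
(e) Entailed — dropping 'at the stove' leaves a sub-description the original still satisfies.
(f) Not entailed — 'was assembling' is progressive on an accomplishment; it does not entail the completed 'assembled'.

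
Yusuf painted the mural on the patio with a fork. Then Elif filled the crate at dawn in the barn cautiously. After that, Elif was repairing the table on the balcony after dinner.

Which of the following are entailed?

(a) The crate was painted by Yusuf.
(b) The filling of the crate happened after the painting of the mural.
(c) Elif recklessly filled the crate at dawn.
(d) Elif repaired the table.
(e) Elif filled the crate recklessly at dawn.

(a) Not entailed — Yusuf painted the mural, not the crate; the crate belongs to the filling event.
(b) Entailed — the narrative places the painting before the filling.
(c) Not entailed — 'recklessly' adds a manner not in (and inconsistent with) the original.
(d) Not entailed — 'was repairing' is progressive on an accomplishment; it does not entail the completed 'repaired'.
(e) Not entailed — 'recklessly' adds a manner not in (and inconsistent with) the original.

(b)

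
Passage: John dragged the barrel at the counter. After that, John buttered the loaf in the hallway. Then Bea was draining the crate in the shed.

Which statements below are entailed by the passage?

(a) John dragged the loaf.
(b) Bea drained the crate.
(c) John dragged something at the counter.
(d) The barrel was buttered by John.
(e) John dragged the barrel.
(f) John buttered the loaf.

(a) Not entailed — John dragged the barrel, not the loaf; the loaf belongs to the buttering event.
(b) Not entailed — 'was draining' is progressive on an accomplishment; it does not entail the completed 'drained'.
(c) Entailed — this follows by dropping conjuncts from the dragging event's description.
(d) Not entailed — John buttered the loaf, not the barrel; the barrel belongs to the dragging event.
(e) Entailed — this follows by dropping conjuncts from the dragging event's description.
(f) Entailed — this follows by dropping conjuncts from the buttering event's description.

(c), (e), (f)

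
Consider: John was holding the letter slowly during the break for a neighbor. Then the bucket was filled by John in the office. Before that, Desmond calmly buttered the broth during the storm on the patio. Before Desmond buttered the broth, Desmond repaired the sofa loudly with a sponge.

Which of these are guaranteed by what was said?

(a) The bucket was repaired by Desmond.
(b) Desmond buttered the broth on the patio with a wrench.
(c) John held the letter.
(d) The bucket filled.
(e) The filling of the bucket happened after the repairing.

(c), (d), (e)

(a) Not entailed — Desmond repaired the sofa, not the bucket; the bucket belongs to the filling event.
(b) Not entailed — 'with a wrench' adds information not in the original event.
(c) Entailed — 'hold' is an activity; 'was holding' entails that some holding happened, so 'held' holds.
(d) Entailed — 'John filled the bucket' is causative; it entails the inchoative 'the bucket filled'.
(e) Entailed — the narrative places the repairing before the filling.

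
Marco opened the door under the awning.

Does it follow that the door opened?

'Marco opened the door' is the causative; it entails the inchoative 'the door opened'.

yes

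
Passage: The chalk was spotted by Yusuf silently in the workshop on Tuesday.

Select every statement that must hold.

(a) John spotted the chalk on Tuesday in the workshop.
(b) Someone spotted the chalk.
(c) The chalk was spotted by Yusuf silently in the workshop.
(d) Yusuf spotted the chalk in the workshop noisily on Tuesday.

(a) Not entailed — the passage has Yusuf spotting the chalk, not John.
(b) Entailed — this follows by dropping conjuncts from the spotting event's description.
(c) Entailed — this follows by dropping conjuncts from the spotting event's description.
(d) Not entailed — 'noisily' adds a manner not in (and inconsistent with) the original.

(b), (c)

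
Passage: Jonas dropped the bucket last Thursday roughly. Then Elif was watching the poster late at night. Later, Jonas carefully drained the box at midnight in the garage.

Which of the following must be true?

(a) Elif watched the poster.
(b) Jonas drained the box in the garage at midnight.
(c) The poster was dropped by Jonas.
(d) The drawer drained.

(a) Entailed — 'watch' is an activity; 'was watching' entails that some watching happened, so 'watched' holds.
(b) Entailed — every conjunct here is already in the original draining event.
(c) Not entailed — Jonas dropped the bucket, not the poster; the poster belongs to the watching event.
(d) Not entailed — the box is what drained, not the drawer.

(a), (b)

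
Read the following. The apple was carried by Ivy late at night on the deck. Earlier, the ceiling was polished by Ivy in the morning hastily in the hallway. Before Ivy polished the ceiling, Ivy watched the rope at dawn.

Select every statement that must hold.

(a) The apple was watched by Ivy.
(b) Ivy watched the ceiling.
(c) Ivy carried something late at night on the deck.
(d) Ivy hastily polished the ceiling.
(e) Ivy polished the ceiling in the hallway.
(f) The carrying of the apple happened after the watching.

(a) Not entailed — Ivy watched the rope, not the apple; the apple belongs to the carrying event.
(b) Not entailed — Ivy watched the rope, not the ceiling; the ceiling belongs to the polishing event.
(c) Entailed — every conjunct here is already in the original carrying event.
(d) Entailed — every conjunct here is already in the original polishing event.
(e) Entailed — dropping 'hastily', 'in the morning' leaves a sub-description the original still satisfies.
(f) Entailed — the narrative places the watching before the carrying.

(c), (d), (e), (f)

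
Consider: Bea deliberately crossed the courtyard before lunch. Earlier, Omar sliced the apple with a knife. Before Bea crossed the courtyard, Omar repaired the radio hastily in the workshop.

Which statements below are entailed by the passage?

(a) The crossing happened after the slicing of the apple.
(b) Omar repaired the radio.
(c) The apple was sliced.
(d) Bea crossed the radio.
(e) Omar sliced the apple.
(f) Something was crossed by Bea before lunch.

(a), (b), (c), (e), (f)

(a) Entailed — the narrative places the slicing before the crossing.
(b) Entailed — this follows by dropping conjuncts from the repairing event's description.
(c) Entailed — the original entails any weakening of itself; this just drops 'with a knife' and generalizes the agent.
(d) Not entailed — Bea crossed the courtyard, not the radio; the radio belongs to the repairing event.
(e) Entailed — dropping 'with a knife' leaves a sub-description the original still satisfies.
(f) Entailed — the original entails any weakening of itself; this just drops 'deliberately' and generalizes the patient.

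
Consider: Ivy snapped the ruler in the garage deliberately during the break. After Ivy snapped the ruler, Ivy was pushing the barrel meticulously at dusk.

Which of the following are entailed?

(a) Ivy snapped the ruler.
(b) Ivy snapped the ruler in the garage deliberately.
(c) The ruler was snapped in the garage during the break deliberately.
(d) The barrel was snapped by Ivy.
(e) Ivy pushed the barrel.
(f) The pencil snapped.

(a) Entailed — this follows by dropping conjuncts from the snapping event's description.
(b) Entailed — the original entails any weakening of itself; this just drops 'during the break'.
(c) Entailed — every conjunct here is already in the original snapping event.
(d) Not entailed — Ivy snapped the ruler, not the barrel; the barrel belongs to the pushing event.
(e) Entailed — 'push' is an activity; 'was pushing' entails that some pushing happened, so 'pushed' holds.
(f) Not entailed — the ruler is what snapped, not the pencil.

(a), (b), (c), (e)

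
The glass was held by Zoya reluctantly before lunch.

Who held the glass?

Zoya

'Zoya' marks the agent of the holding event.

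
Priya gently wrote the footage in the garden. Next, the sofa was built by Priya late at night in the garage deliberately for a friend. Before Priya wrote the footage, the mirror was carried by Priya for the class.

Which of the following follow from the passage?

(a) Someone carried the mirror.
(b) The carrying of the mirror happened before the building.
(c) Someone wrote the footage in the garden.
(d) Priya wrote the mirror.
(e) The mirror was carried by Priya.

(a) Entailed — the original entails any weakening of itself; this just drops 'for the class' and generalizes the agent.
(b) Entailed — the narrative places the carrying before the building.
(c) Entailed — every conjunct here is already in the original writing event.
(d) Not entailed — Priya wrote the footage, not the mirror; the mirror belongs to the carrying event.
(e) Entailed — dropping 'for the class' leaves a sub-description the original still satisfies.

(a), (b), (c), (e)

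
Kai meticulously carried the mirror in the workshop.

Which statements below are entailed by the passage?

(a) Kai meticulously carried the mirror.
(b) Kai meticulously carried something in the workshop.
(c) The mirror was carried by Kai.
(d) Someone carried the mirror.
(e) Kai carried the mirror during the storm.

(a), (b), (c), (d)

(a) Entailed — the original entails any weakening of itself; this just drops 'in the workshop'.
(b) Entailed — the original entails any weakening of itself; this just generalizes the patient.
(c) Entailed — dropping 'meticulously', 'in the workshop' leaves a sub-description the original still satisfies.
(d) Entailed — dropping 'meticulously', 'in the workshop' and generalizing the agent leaves a sub-description the original still satisfies.
(e) Not entailed — 'during the storm' adds information not in the original event.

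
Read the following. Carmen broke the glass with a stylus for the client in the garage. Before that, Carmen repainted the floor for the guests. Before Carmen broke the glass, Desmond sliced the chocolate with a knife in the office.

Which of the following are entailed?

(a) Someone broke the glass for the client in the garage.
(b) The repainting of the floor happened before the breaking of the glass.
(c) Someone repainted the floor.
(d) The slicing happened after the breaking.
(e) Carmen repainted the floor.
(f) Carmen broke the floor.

(a) Entailed — this follows by dropping conjuncts from the breaking event's description.
(b) Entailed — the narrative places the repainting before the breaking.
(c) Entailed — dropping 'for the guests' and generalizing the agent leaves a sub-description the original still satisfies.
(d) Not entailed — the narrative places the slicing before the breaking, not after.
(e) Entailed — dropping 'for the guests' leaves a sub-description the original still satisfies.
(f) Not entailed — Carmen broke the glass, not the floor; the floor belongs to the repainting event.

(a), (b), (c), (e)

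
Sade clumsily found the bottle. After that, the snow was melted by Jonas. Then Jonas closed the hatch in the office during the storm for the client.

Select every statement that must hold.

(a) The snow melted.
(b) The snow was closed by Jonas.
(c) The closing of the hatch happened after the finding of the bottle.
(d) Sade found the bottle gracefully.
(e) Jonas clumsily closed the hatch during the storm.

(a), (c)

(a) Entailed — 'Jonas melted the snow' is causative; it entails the inchoative 'the snow melted'.
(b) Not entailed — Jonas closed the hatch, not the snow; the snow belongs to the melting event.
(c) Entailed — the narrative places the finding before the closing.
(d) Not entailed — 'gracefully' adds a manner not in (and inconsistent with) the original.
(e) Not entailed — 'clumsily' adds information not in the original event.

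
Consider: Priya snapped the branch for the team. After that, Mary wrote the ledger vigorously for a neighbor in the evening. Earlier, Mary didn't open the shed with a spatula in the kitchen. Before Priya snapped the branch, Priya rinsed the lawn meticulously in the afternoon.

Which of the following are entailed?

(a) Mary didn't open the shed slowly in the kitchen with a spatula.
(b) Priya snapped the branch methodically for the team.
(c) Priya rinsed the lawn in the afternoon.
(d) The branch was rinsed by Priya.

(a), (c)

(a) Entailed — under negation, adding a further restriction is entailed: if no such opening event occurred, none occurred slowly either.
(b) Not entailed — 'methodically' adds information not in the original event.
(c) Entailed — this follows by dropping conjuncts from the rinsing event's description.
(d) Not entailed — Priya rinsed the lawn, not the branch; the branch belongs to the snapping event.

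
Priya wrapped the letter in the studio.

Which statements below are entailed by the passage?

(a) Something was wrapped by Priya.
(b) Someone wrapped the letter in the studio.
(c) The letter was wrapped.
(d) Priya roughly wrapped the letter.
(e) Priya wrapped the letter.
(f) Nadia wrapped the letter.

(a), (b), (c), (e)

(a) Entailed — this follows by dropping conjuncts from the wrapping event's description.
(b) Entailed — generalizing the agent leaves a sub-description the original still satisfies.
(c) Entailed — dropping 'in the studio' and generalizing the agent leaves a sub-description the original still satisfies.
(d) Not entailed — 'roughly' adds information not in the original event.
(e) Entailed — the original entails any weakening of itself; this just drops 'in the studio'.
(f) Not entailed — the passage has Priya wrapping the letter, not Nadia.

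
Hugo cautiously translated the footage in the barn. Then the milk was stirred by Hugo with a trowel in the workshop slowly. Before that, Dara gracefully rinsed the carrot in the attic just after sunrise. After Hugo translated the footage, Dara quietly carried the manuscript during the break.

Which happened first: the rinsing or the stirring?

The connectives place the rinsing before the stirring.

the rinsing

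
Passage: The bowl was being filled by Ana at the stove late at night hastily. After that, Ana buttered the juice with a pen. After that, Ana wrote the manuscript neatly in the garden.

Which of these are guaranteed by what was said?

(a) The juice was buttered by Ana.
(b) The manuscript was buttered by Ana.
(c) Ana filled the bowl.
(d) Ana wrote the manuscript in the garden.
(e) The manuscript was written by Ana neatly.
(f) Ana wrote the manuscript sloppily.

(a), (d), (e)

(a) Entailed — this follows by dropping conjuncts from the buttering event's description.
(b) Not entailed — Ana buttered the juice, not the manuscript; the manuscript belongs to the writing event.
(c) Not entailed — 'was filling' is progressive on an accomplishment; it does not entail the completed 'filled'.
(d) Entailed — every conjunct here is already in the original writing event.
(e) Entailed — this follows by dropping conjuncts from the writing event's description.
(f) Not entailed — 'sloppily' adds a manner not in (and inconsistent with) the original.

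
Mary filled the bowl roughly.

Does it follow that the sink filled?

no

Nothing is said about any sink; only the bowl is affected.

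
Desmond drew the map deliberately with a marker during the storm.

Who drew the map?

'Desmond' marks the agent of the drawing event.

Desmond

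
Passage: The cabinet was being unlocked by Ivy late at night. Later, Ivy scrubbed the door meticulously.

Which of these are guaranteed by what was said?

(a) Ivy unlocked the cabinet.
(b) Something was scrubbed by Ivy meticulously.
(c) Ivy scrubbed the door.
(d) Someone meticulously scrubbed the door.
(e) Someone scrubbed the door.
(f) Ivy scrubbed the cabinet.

(b), (c), (d), (e)

(a) Not entailed — 'was unlocking' is progressive on an accomplishment; it does not entail the completed 'unlocked'.
(b) Entailed — generalizing the patient leaves a sub-description the original still satisfies.
(c) Entailed — every conjunct here is already in the original scrubbing event.
(d) Entailed — the original entails any weakening of itself; this just generalizes the agent.
(e) Entailed — every conjunct here is already in the original scrubbing event.
(f) Not entailed — Ivy scrubbed the door, not the cabinet; the cabinet belongs to the unlocking event.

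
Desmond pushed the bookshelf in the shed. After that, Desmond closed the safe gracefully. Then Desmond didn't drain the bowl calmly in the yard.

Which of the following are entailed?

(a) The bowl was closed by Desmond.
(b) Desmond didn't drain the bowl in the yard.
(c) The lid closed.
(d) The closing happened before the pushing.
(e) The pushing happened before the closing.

(a) Not entailed — Desmond closed the safe, not the bowl; the bowl belongs to the draining event.
(b) Not entailed — dropping 'calmly' under negation is not valid — the original leaves open that Desmond drained the bowl some other way.
(c) Not entailed — the safe is what closed, not the lid.
(d) Not entailed — the narrative places the pushing before the closing, not after.
(e) Entailed — the narrative places the pushing before the closing.

(e)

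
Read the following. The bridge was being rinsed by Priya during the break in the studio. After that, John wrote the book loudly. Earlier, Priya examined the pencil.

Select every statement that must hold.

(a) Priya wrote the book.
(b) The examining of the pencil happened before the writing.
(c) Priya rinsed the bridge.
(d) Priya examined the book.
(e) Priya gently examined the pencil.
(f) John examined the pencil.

(a) Not entailed — the passage has John writing the book, not Priya.
(b) Entailed — the narrative places the examining before the writing.
(c) Entailed — 'rinse' is an activity; 'was rinsing' entails that some rinsing happened, so 'rinsed' holds.
(d) Not entailed — Priya examined the pencil, not the book; the book belongs to the writing event.
(e) Not entailed — 'gently' adds information not in the original event.
(f) Not entailed — the passage has Priya examining the pencil, not John.

(b), (c)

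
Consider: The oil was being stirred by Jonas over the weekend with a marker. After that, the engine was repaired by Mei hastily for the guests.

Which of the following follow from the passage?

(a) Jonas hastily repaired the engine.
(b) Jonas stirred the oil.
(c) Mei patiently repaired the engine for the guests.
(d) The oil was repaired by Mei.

(a) Not entailed — the passage has Mei repairing the engine, not Jonas.
(b) Entailed — 'stir' is an activity; 'was stirring' entails that some stirring happened, so 'stirred' holds.
(c) Not entailed — 'patiently' adds a manner not in (and inconsistent with) the original.
(d) Not entailed — Mei repaired the engine, not the oil; the oil belongs to the stirring event.

(b)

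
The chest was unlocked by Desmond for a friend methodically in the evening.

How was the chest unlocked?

methodically

'methodically' marks the manner of the unlocking event.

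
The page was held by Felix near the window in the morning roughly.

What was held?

'the page' marks the patient of the holding event.

the page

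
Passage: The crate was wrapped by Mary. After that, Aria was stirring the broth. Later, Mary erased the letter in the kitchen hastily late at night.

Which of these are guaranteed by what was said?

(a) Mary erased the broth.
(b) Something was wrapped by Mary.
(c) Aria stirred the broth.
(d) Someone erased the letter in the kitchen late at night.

(a) Not entailed — Mary erased the letter, not the broth; the broth belongs to the stirring event.
(b) Entailed — every conjunct here is already in the original wrapping event.
(c) Entailed — 'stir' is an activity; 'was stirring' entails that some stirring happened, so 'stirred' holds.
(d) Entailed — dropping 'hastily' and generalizing the agent leaves a sub-description the original still satisfies.

(b), (c), (d)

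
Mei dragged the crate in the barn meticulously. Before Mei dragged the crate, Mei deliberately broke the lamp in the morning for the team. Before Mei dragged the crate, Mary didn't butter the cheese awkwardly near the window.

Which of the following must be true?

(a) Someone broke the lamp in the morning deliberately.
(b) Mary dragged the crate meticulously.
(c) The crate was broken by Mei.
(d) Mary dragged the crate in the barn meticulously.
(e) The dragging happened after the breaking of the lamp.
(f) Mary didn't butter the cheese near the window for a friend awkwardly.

(a), (e), (f)

(a) Entailed — this follows by dropping conjuncts from the breaking event's description.
(b) Not entailed — the passage has Mei dragging the crate, not Mary.
(c) Not entailed — Mei broke the lamp, not the crate; the crate belongs to the dragging event.
(d) Not entailed — the passage has Mei dragging the crate, not Mary.
(e) Entailed — the narrative places the breaking before the dragging.
(f) Entailed — under negation, adding a further restriction is entailed: if no such buttering event occurred, none occurred for a friend either.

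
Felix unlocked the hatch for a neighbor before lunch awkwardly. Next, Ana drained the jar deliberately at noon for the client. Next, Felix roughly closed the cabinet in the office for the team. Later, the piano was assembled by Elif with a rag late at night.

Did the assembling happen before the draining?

no

The narrative orders the draining before the assembling.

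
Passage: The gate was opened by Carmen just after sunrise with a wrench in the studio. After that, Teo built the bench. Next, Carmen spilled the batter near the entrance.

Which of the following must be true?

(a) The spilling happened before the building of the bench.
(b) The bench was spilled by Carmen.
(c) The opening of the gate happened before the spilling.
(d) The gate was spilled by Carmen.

(c)

(a) Not entailed — the narrative places the building before the spilling, not after.
(b) Not entailed — Carmen spilled the batter, not the bench; the bench belongs to the building event.
(c) Entailed — the narrative places the opening before the spilling.
(d) Not entailed — Carmen spilled the batter, not the gate; the gate belongs to the opening event.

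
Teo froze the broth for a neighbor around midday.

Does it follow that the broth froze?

yes

'Teo froze the broth' is the causative; it entails the inchoative 'the broth froze'.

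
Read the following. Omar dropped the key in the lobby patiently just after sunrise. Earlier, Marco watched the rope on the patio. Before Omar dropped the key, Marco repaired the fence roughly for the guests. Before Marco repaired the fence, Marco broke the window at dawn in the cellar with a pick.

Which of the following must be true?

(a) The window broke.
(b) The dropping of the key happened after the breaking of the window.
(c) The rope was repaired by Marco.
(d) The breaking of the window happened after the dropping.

(a) Entailed — 'Marco broke the window' is causative; it entails the inchoative 'the window broke'.
(b) Entailed — the narrative places the breaking before the dropping.
(c) Not entailed — Marco repaired the fence, not the rope; the rope belongs to the watching event.
(d) Not entailed — the narrative places the breaking before the dropping, not after.

(a), (b)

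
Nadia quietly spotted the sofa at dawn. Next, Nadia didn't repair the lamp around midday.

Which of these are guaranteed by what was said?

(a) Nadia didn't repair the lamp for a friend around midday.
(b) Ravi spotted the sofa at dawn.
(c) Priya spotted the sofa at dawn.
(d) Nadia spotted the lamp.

(a) Entailed — under negation, adding a further restriction is entailed: if no such repairing event occurred, none occurred for a friend either.
(b) Not entailed — the passage has Nadia spotting the sofa, not Ravi.
(c) Not entailed — the passage has Nadia spotting the sofa, not Priya.
(d) Not entailed — Nadia spotted the sofa, not the lamp; the lamp belongs to the repairing event.

(a)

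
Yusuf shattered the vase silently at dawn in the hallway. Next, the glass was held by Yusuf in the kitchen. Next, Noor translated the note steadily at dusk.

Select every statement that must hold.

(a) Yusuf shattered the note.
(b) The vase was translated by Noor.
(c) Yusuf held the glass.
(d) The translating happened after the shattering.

(a) Not entailed — Yusuf shattered the vase, not the note; the note belongs to the translating event.
(b) Not entailed — Noor translated the note, not the vase; the vase belongs to the shattering event.
(c) Entailed — every conjunct here is already in the original holding event.
(d) Entailed — the narrative places the shattering before the translating.

(c), (d)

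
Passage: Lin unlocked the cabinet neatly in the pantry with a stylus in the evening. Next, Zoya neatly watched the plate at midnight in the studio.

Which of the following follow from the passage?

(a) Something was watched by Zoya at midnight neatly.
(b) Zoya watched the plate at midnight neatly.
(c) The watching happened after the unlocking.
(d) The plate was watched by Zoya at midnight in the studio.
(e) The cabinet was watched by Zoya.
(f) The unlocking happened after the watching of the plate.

(a) Entailed — every conjunct here is already in the original watching event.
(b) Entailed — every conjunct here is already in the original watching event.
(c) Entailed — the narrative places the unlocking before the watching.
(d) Entailed — this follows by dropping conjuncts from the watching event's description.
(e) Not entailed — Zoya watched the plate, not the cabinet; the cabinet belongs to the unlocking event.
(f) Not entailed — the narrative places the unlocking before the watching, not after.

(a), (b), (c), (d)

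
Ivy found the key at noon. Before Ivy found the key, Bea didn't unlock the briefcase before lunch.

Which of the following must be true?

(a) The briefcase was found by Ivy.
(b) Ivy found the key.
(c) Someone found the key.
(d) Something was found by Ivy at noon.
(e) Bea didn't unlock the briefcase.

(b), (c), (d)

(a) Not entailed — Ivy found the key, not the briefcase; the briefcase belongs to the unlocking event.
(b) Entailed — the original entails any weakening of itself; this just drops 'at noon'.
(c) Entailed — this follows by dropping conjuncts from the finding event's description.
(d) Entailed — the original entails any weakening of itself; this just generalizes the patient.
(e) Not entailed — dropping 'before lunch' under negation is not valid — the original leaves open that Bea unlocked the briefcase some other way.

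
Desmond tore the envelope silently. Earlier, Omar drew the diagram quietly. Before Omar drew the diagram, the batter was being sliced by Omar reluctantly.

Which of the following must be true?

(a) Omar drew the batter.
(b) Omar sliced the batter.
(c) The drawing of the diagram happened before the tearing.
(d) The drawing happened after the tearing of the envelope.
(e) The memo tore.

(a) Not entailed — Omar drew the diagram, not the batter; the batter belongs to the slicing event.
(b) Not entailed — 'was slicing' is progressive on an accomplishment; it does not entail the completed 'sliced'.
(c) Entailed — the narrative places the drawing before the tearing.
(d) Not entailed — the narrative places the drawing before the tearing, not after.
(e) Not entailed — the envelope is what tore, not the memo.

(c)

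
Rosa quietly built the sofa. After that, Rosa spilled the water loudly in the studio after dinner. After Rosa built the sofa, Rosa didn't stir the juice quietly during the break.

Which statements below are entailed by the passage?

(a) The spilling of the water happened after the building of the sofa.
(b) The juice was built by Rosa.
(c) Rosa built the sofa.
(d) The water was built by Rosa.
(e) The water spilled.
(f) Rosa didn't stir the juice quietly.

(a) Entailed — the narrative places the building before the spilling.
(b) Not entailed — Rosa built the sofa, not the juice; the juice belongs to the stirring event.
(c) Entailed — the original entails any weakening of itself; this just drops 'quietly'.
(d) Not entailed — Rosa built the sofa, not the water; the water belongs to the spilling event.
(e) Entailed — 'Rosa spilled the water' is causative; it entails the inchoative 'the water spilled'.
(f) Not entailed — dropping 'during the break' under negation is not valid — the original leaves open that Rosa stirred the juice some other way.

(a), (c), (e)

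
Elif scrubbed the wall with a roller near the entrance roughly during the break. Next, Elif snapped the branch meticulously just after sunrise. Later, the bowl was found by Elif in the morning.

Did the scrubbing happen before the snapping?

yes

The narrative orders the scrubbing before the snapping.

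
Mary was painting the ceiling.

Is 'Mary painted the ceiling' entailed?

'was painting' is progressive; for an accomplishment like 'paint the ceiling', it doesn't entail completion.

no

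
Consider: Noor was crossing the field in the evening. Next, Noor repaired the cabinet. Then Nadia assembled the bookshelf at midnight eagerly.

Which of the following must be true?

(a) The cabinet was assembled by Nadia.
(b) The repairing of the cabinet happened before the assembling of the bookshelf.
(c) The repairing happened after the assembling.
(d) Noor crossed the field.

(a) Not entailed — Nadia assembled the bookshelf, not the cabinet; the cabinet belongs to the repairing event.
(b) Entailed — the narrative places the repairing before the assembling.
(c) Not entailed — the narrative places the repairing before the assembling, not after.
(d) Not entailed — 'was crossing' is progressive on an accomplishment; it does not entail the completed 'crossed'.

(b)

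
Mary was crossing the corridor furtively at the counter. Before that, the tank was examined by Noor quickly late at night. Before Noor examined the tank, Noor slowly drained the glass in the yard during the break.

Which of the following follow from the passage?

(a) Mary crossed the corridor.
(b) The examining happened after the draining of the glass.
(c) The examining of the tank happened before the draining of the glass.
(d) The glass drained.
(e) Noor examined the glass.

(b), (d)

(a) Not entailed — 'was crossing' is progressive on an accomplishment; it does not entail the completed 'crossed'.
(b) Entailed — the narrative places the draining before the examining.
(c) Not entailed — the narrative places the draining before the examining, not after.
(d) Entailed — 'Noor drained the glass' is causative; it entails the inchoative 'the glass drained'.
(e) Not entailed — Noor examined the tank, not the glass; the glass belongs to the draining event.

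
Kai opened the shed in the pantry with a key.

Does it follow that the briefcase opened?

no

Nothing is said about any briefcase; only the shed is affected.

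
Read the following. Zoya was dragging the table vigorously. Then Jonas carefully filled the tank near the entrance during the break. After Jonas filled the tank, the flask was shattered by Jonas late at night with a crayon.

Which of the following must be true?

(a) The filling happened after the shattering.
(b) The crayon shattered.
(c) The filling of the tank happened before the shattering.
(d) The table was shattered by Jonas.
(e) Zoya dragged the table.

(c), (e)

(a) Not entailed — the narrative places the filling before the shattering, not after.
(b) Not entailed — the flask is what shattered, not the crayon.
(c) Entailed — the narrative places the filling before the shattering.
(d) Not entailed — Jonas shattered the flask, not the table; the table belongs to the dragging event.
(e) Entailed — 'drag' is an activity; 'was dragging' entails that some dragging happened, so 'dragged' holds.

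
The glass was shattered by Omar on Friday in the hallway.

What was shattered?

the glass

'the glass' marks the patient of the shattering event.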